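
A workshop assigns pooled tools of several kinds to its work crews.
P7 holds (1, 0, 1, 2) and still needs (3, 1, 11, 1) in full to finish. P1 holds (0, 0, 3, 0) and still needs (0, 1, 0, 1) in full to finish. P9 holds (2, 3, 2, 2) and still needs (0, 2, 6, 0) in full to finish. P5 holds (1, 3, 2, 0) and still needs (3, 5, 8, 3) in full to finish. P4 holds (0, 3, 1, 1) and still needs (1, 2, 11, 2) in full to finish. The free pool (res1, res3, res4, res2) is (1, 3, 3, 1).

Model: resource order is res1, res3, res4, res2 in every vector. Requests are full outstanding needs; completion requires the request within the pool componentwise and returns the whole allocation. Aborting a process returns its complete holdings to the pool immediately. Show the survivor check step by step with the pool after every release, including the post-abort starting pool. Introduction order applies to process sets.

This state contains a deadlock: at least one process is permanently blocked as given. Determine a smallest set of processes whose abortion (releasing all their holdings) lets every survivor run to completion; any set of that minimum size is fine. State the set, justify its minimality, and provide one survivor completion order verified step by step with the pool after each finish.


Abort P4.
Key observation: the deadlocked P7 becomes finishable only because P4 released (0, 3, 1, 1); it completes at step 4 below.
Why nothing smaller works: aborting no one leaves the state deadlocked as given.
The survivors complete as P1, P9, P5, P7. Check, step by step (starting from the post-abort pool):
  pool = (1, 6, 4, 2)
  run P1 (needs (0, 1, 0, 1), free (1, 6, 4, 2)); after release of (0, 0, 3, 0) the pool is (1, 6, 7, 2)
  run P9 (needs (0, 2, 6, 0), free (1, 6, 7, 2)); after release of (2, 3, 2, 2) the pool is (3, 9, 9, 4)
  run P5 (needs (3, 5, 8, 3), free (3, 9, 9, 4)); after release of (1, 3, 2, 0) the pool is (4, 12, 11, 4)
  run P7 (needs (3, 1, 11, 1), free (4, 12, 11, 4)); after release of (1, 0, 1, 2) the pool is (5, 12, 12, 6)


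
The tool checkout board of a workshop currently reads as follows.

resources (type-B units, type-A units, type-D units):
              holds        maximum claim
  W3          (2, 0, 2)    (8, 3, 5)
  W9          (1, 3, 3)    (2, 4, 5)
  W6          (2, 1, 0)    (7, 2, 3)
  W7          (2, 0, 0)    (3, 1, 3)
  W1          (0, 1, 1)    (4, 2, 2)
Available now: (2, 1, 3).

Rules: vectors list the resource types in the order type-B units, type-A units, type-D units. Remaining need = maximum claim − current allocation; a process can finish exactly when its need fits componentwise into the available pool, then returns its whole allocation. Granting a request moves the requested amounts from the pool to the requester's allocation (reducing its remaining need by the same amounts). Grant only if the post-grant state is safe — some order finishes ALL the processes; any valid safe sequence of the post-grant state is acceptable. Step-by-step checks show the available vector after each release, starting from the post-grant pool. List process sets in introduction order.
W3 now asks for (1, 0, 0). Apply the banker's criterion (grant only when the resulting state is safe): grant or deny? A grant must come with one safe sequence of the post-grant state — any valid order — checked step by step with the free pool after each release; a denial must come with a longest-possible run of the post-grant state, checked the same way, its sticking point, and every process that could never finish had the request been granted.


DENY. Granting would leave the state unsafe.
Key observation: even finishing W7, W9, W1 leaves just (4, 5, 7) free — too little type-B units for any of the remaining processes.
Pretend the grant happened; the run W7, W9, W1 goes as far as possible. Step-by-step check:
  pool = (1, 1, 3)
  W7: need (1, 1, 3) fits (1, 1, 3); releases (2, 0, 0), pool now (3, 1, 3)
  W9: need (1, 1, 2) fits (3, 1, 3); releases (1, 3, 3), pool now (4, 4, 6)
  W1: need (4, 1, 1) fits (4, 4, 6); releases (0, 1, 1), pool now (4, 5, 7)
  W3 cannot run: need (5, 3, 3) vs free (4, 5, 7) (insufficient type-B units)
  W6 cannot run: need (5, 1, 3) vs free (4, 5, 7) (insufficient type-B units)
Had the request been granted, W3 and W6 could never finish.


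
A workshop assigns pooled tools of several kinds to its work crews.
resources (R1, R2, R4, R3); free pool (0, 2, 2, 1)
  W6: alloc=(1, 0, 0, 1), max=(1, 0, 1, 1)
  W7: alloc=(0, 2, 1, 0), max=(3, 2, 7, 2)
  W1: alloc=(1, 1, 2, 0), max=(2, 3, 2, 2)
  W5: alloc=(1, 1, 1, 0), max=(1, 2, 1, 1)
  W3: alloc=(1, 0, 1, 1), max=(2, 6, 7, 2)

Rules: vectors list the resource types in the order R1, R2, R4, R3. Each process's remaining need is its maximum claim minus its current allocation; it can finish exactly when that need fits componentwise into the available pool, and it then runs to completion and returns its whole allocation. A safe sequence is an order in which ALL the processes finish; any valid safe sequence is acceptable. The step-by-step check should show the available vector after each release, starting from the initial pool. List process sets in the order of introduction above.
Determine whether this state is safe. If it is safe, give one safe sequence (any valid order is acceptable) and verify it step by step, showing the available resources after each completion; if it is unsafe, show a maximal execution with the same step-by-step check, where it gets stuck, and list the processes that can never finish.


UNSAFE — no complete ordering exists.
Key observation: no order helps: past W6, W1, W5, the free pool tops out at (3, 4, 5, 2), below what each blocked process needs in R4.
A maximal execution: W6, W1, W5 — then nothing else fits. Walking it through:
  pool = (0, 2, 2, 1)
  run W6 (needs (0, 0, 1, 0), free (0, 2, 2, 1)); after release of (1, 0, 0, 1) the pool is (1, 2, 2, 2)
  run W1 (needs (1, 2, 0, 2), free (1, 2, 2, 2)); after release of (1, 1, 2, 0) the pool is (2, 3, 4, 2)
  run W5 (needs (0, 1, 0, 1), free (2, 3, 4, 2)); after release of (1, 1, 1, 0) the pool is (3, 4, 5, 2)
  W7 still needs (3, 0, 6, 2) but only (3, 4, 5, 2) is free — short on R4
  W3 still needs (1, 6, 6, 1) but only (3, 4, 5, 2) is free — short on R2 and R4
Never able to finish: W7 and W3.


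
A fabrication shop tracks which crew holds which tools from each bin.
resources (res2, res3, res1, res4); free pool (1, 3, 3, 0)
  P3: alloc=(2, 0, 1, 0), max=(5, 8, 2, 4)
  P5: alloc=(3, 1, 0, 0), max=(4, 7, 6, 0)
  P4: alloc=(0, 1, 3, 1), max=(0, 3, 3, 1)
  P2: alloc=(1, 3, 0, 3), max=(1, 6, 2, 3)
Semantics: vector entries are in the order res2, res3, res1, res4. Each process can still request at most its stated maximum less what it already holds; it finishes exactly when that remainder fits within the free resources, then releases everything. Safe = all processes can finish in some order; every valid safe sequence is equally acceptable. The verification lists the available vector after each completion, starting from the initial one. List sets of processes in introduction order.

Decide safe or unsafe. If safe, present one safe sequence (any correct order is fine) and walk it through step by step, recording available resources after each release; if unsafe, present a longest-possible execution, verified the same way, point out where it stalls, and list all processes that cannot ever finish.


The state is SAFE; one workable sequence: P4, P2, P5, P3.
Key observation: P5 is the earliest step where a requested resource binds exactly: need (1, 6, 6, 0), pool (2, 7, 6, 4) at its turn.
Step-by-step check:
  pool = (1, 3, 3, 0)
  P4: need (0, 2, 0, 0) fits (1, 3, 3, 0); releases (0, 1, 3, 1), pool now (1, 4, 6, 1)
  P2: need (0, 3, 2, 0) fits (1, 4, 6, 1); releases (1, 3, 0, 3), pool now (2, 7, 6, 4)
  P5: need (1, 6, 6, 0) fits (2, 7, 6, 4); releases (3, 1, 0, 0), pool now (5, 8, 6, 4)
  P3: need (3, 8, 1, 4) fits (5, 8, 6, 4); releases (2, 0, 1, 0), pool now (7, 8, 7, 4)


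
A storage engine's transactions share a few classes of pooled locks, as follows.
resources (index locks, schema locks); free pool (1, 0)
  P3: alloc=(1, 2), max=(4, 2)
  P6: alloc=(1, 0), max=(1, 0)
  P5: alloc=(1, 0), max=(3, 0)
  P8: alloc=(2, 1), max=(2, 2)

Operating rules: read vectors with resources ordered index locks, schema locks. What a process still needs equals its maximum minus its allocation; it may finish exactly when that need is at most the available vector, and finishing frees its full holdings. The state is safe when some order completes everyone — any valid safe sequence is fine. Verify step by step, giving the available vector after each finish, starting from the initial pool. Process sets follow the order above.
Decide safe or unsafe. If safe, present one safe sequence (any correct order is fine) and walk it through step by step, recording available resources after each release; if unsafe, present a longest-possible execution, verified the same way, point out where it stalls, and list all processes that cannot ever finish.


SAFE. One safe sequence: P6, P5, P3, P8.
Key observation: at P5 the run first touches a limit — (2, 0) against (2, 0), exact on a resource it actually requests.
Check, step by step:
  pool = (1, 0)
  P6: need (0, 0) fits (1, 0); releases (1, 0), pool now (2, 0)
  P5: need (2, 0) fits (2, 0); releases (1, 0), pool now (3, 0)
  P3: need (3, 0) fits (3, 0); releases (1, 2), pool now (4, 2)
  P8: need (0, 1) fits (4, 2); releases (2, 1), pool now (6, 3)


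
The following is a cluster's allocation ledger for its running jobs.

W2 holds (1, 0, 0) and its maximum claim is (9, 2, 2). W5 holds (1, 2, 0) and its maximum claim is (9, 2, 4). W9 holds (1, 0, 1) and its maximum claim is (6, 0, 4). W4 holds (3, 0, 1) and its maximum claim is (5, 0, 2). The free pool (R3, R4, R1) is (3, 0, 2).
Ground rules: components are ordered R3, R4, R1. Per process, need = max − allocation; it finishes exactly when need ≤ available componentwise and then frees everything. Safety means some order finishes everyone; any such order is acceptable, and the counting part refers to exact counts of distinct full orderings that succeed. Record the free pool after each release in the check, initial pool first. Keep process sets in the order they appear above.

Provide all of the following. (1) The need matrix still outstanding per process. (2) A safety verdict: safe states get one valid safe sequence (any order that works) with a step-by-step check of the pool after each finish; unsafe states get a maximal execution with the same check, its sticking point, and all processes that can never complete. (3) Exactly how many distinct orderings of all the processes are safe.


(1) Remaining need (order R3, R4, R1):
  W2: (8, 2, 2)
  W5: (8, 0, 4)
  W9: (5, 0, 3)
  W4: (2, 0, 1)
(2) UNSAFE — no complete ordering exists.
Key observation: after W4, W9 complete, (7, 0, 4) is the best the pool ever gets, yet each leftover process wants more R3.
Going as far as possible: W4, W9; after that, nothing fits. Verifying each step:
  pool = (3, 0, 2)
  run W4 (needs (2, 0, 1), free (3, 0, 2)); after release of (3, 0, 1) the pool is (6, 0, 3)
  run W9 (needs (5, 0, 3), free (6, 0, 3)); after release of (1, 0, 1) the pool is (7, 0, 4)
  W2 cannot run: need (8, 2, 2) vs free (7, 0, 4) (insufficient R3 and R4)
  W5 cannot run: need (8, 0, 4) vs free (7, 0, 4) (insufficient R3)
Never able to finish: W2 and W5.
(3) Exactly 0 of the possible complete orderings are safe sequences.


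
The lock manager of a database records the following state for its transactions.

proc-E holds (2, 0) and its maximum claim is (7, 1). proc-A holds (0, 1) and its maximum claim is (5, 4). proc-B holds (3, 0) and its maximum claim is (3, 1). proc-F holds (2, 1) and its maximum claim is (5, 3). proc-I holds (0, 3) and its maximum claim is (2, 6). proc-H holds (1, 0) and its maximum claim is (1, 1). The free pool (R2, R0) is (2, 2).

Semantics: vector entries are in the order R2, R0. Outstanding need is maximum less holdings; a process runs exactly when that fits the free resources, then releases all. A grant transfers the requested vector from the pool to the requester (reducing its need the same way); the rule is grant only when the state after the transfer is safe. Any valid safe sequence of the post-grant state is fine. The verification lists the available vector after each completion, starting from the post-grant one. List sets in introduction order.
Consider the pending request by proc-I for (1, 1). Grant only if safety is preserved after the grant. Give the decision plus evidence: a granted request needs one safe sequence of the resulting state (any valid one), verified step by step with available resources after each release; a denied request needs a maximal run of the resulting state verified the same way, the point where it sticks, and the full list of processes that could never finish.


DENY: after the grant no complete ordering would exist.
Key observation: once proc-H, proc-B, proc-E finish, the pool peaks at (7, 1) — and every remaining process still needs more R0 than that.
Pretend the grant happened; the run proc-H, proc-B, proc-E goes as far as possible. Check, step by step:
  pool = (1, 1)
  proc-H needs (0, 1) <= (1, 1) -> finishes; pool += (1, 0) = (2, 1)
  proc-B needs (0, 1) <= (2, 1) -> finishes; pool += (3, 0) = (5, 1)
  proc-E needs (5, 1) <= (5, 1) -> finishes; pool += (2, 0) = (7, 1)
  proc-A cannot run: need (5, 3) vs free (7, 1) (insufficient R0)
  proc-F cannot run: need (3, 2) vs free (7, 1) (insufficient R0)
  proc-I cannot run: need (1, 2) vs free (7, 1) (insufficient R0)
Post-grant, the permanently blocked set is proc-A, proc-F and proc-I.


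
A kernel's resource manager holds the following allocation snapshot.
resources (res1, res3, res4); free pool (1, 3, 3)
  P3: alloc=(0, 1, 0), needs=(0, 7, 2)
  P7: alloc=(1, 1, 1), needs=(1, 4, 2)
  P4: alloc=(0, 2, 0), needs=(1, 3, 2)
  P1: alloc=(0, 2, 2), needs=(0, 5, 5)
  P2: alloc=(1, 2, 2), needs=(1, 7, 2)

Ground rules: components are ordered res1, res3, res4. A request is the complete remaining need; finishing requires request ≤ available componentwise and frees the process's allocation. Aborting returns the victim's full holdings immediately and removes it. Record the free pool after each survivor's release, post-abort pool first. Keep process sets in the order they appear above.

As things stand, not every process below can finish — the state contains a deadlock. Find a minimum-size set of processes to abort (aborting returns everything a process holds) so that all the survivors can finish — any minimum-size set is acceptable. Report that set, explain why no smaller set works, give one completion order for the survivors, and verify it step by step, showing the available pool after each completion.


The answer: abort P3.
Key observation: the returned (0, 1, 0) from P3 is what brings P2 — unrunnable before, under any order — into play at step 3.
Minimality: the empty abort set fails — the state is deadlocked as it stands.
The survivors complete as P4, P7, P2, P1. Check, step by step (starting from the post-abort pool):
  pool = (1, 4, 3)
  P4 needs (1, 3, 2) <= (1, 4, 3) -> finishes; pool += (0, 2, 0) = (1, 6, 3)
  P7 needs (1, 4, 2) <= (1, 6, 3) -> finishes; pool += (1, 1, 1) = (2, 7, 4)
  P2 needs (1, 7, 2) <= (2, 7, 4) -> finishes; pool += (1, 2, 2) = (3, 9, 6)
  P1 needs (0, 5, 5) <= (3, 9, 6) -> finishes; pool += (0, 2, 2) = (3, 11, 8)


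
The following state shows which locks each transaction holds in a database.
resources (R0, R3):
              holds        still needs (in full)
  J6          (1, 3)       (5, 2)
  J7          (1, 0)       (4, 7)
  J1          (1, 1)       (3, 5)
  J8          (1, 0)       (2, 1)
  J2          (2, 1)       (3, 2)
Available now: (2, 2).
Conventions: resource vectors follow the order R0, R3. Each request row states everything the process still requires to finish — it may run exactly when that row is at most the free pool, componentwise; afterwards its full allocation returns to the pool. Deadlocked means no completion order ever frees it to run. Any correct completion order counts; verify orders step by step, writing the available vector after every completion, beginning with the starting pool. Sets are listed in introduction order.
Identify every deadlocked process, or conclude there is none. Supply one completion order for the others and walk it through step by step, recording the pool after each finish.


The deadlocked set is empty.
Key observation: J8 leads a chain of completions in which each release enables another process.
A valid finishing order for the others: J8, J2, J6, J1, J7. Step-by-step check:
  pool = (2, 2)
  run J8 (needs (2, 1), free (2, 2)); after release of (1, 0) the pool is (3, 2)
  run J2 (needs (3, 2), free (3, 2)); after release of (2, 1) the pool is (5, 3)
  run J6 (needs (5, 2), free (5, 3)); after release of (1, 3) the pool is (6, 6)
  run J1 (needs (3, 5), free (6, 6)); after release of (1, 1) the pool is (7, 7)
  run J7 (needs (4, 7), free (7, 7)); after release of (1, 0) the pool is (8, 7)


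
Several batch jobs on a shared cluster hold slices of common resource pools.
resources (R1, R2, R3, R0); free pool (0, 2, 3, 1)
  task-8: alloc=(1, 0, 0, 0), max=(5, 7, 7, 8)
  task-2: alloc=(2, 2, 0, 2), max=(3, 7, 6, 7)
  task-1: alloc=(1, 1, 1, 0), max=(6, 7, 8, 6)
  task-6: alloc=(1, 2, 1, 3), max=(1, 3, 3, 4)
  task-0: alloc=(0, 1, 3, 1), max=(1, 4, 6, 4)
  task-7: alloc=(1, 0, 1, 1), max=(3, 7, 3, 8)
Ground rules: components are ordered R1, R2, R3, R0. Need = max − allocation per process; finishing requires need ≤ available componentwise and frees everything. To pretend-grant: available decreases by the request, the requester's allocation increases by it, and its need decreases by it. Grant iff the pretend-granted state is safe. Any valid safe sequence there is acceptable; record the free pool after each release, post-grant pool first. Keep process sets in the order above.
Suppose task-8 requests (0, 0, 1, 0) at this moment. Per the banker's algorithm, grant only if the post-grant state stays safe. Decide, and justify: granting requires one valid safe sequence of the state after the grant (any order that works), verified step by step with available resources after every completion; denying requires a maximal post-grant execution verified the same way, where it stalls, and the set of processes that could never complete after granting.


GRANT. The post-grant state is safe; one safe sequence: task-6, task-0, task-2, task-7, task-8, task-1.
Key observation: even at the reduced pool (0, 2, 2, 1), task-6 fits immediately, so safety survives the grant.
Check on the post-grant state, step by step:
  pool = (0, 2, 2, 1)
  task-6: need (0, 1, 2, 1) fits (0, 2, 2, 1); releases (1, 2, 1, 3), pool now (1, 4, 3, 4)
  task-0: need (1, 3, 3, 3) fits (1, 4, 3, 4); releases (0, 1, 3, 1), pool now (1, 5, 6, 5)
  task-2: need (1, 5, 6, 5) fits (1, 5, 6, 5); releases (2, 2, 0, 2), pool now (3, 7, 6, 7)
  task-7: need (2, 7, 2, 7) fits (3, 7, 6, 7); releases (1, 0, 1, 1), pool now (4, 7, 7, 8)
  task-8: need (4, 7, 6, 8) fits (4, 7, 7, 8); releases (1, 0, 1, 0), pool now (5, 7, 8, 8)
  task-1: need (5, 6, 7, 6) fits (5, 7, 8, 8); releases (1, 1, 1, 0), pool now (6, 8, 9, 8)


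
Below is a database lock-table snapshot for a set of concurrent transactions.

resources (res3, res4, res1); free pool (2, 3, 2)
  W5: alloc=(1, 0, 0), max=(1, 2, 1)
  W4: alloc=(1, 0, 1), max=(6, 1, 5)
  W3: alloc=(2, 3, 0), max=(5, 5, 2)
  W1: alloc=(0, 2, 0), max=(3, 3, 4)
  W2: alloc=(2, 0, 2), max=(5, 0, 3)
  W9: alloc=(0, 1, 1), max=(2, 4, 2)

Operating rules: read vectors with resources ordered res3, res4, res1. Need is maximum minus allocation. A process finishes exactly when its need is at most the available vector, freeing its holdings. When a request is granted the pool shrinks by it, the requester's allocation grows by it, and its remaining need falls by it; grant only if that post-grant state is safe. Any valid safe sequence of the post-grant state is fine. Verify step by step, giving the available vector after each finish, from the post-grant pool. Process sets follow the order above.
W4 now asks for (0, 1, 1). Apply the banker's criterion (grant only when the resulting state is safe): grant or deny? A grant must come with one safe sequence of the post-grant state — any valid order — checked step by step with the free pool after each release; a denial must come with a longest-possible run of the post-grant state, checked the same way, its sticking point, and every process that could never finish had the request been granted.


GRANT: granting preserves safety; a valid post-grant sequence is W5, W2, W3, W9, W4, W1.
Key observation: with (2, 2, 1) left after the transfer, W5 can run at once — the state stays safe.
Verifying the post-grant state step by step:
  pool = (2, 2, 1)
  W5 needs (0, 2, 1) <= (2, 2, 1) -> finishes; pool += (1, 0, 0) = (3, 2, 1)
  W2 needs (3, 0, 1) <= (3, 2, 1) -> finishes; pool += (2, 0, 2) = (5, 2, 3)
  W3 needs (3, 2, 2) <= (5, 2, 3) -> finishes; pool += (2, 3, 0) = (7, 5, 3)
  W9 needs (2, 3, 1) <= (7, 5, 3) -> finishes; pool += (0, 1, 1) = (7, 6, 4)
  W4 needs (5, 0, 3) <= (7, 6, 4) -> finishes; pool += (1, 1, 2) = (8, 7, 6)
  W1 needs (3, 1, 4) <= (8, 7, 6) -> finishes; pool += (0, 2, 0) = (8, 9, 6)


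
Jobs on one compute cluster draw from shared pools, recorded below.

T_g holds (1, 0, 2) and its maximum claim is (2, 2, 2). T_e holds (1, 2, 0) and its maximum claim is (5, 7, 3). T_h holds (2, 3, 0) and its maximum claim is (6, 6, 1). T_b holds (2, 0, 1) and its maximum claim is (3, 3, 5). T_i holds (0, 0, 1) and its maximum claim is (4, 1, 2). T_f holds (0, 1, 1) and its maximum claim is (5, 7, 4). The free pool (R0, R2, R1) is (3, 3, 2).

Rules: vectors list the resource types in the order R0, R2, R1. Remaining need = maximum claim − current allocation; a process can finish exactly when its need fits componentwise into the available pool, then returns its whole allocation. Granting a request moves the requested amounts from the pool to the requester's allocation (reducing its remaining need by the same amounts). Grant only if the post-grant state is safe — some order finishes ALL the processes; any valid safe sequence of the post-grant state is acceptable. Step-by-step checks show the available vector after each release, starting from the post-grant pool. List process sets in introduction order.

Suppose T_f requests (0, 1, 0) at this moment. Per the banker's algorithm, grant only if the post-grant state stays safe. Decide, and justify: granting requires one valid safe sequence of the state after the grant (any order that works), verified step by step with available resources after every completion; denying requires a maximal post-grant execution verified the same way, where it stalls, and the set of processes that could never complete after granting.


DENY. Granting would leave the state unsafe.
Key observation: the pool after T_g, T_i is (4, 2, 5); every surviving request exceeds it in R2, so progress ends there.
On the post-grant state, T_g, T_i is a maximal run — nothing extends it. Verifying each step:
  pool = (3, 2, 2)
  T_g: need (1, 2, 0) fits (3, 2, 2); releases (1, 0, 2), pool now (4, 2, 4)
  T_i: need (4, 1, 1) fits (4, 2, 4); releases (0, 0, 1), pool now (4, 2, 5)
  T_e still needs (4, 5, 3) but only (4, 2, 5) is free — short on R2
  T_h still needs (4, 3, 1) but only (4, 2, 5) is free — short on R2
  T_b still needs (1, 3, 4) but only (4, 2, 5) is free — short on R2
  T_f still needs (5, 5, 3) but only (4, 2, 5) is free — short on R0 and R2
Processes that could never finish after the grant: T_e, T_h, T_b and T_f.


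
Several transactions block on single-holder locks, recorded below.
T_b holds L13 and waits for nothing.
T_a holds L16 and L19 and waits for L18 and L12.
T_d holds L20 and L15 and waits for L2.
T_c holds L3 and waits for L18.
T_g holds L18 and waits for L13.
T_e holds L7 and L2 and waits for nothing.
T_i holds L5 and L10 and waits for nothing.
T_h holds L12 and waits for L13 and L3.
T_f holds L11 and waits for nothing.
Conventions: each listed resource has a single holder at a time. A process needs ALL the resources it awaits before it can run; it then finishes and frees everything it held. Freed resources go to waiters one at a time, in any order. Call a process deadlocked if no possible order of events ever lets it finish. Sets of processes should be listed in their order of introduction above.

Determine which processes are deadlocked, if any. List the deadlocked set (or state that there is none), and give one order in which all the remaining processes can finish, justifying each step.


Nothing here is deadlocked.
Key observation: the waits form no ring: some process can always run, and its releases unblock the others one by one.
The rest can finish in the order T_b, T_e, T_i, T_f, T_g, T_c, T_h, T_a, T_d.
Step-by-step check:
  run T_b (it waits on nothing); releases L13
  run T_e (it waits on nothing); releases L7 and L2
  run T_i (it waits on nothing); releases L5 and L10
  run T_f (it waits on nothing); releases L11
  T_g waits on L13 — all released -> runs and releases L18
  T_c waits on L18 — all released -> runs and releases L3
  T_h waits on L13 and L3 — all released -> runs and releases L12
  T_a waits on L18 and L12 — all released -> runs and releases L16 and L19
  T_d waits on L2 — all released -> runs and releases L20 and L15


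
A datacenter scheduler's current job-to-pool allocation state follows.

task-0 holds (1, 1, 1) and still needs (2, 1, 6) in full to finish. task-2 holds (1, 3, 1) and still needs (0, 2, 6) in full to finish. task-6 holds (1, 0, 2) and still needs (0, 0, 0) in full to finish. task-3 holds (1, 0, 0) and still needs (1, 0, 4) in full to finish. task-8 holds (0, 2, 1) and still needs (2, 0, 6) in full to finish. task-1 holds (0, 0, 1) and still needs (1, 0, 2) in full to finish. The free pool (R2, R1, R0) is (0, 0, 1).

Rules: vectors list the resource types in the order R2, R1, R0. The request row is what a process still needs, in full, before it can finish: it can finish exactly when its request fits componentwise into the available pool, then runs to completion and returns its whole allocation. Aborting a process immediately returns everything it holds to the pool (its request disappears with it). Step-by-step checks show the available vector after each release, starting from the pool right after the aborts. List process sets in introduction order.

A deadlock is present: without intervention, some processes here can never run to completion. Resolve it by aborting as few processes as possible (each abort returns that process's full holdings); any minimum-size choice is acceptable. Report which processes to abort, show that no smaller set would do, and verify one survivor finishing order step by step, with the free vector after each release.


The answer: abort task-0 and task-2.
Key observation: before aborting task-0 and task-2, task-8 was permanently blocked — no order could ever run it; afterwards it completes at step 4.
Minimality, checking each single-abort alternative: task-0 alone leaves task-2 blocked (short on R1 and R0); task-2 alone leaves task-0 blocked (short on R0); task-6 alone leaves task-0 blocked (short on R1 and R0); task-3 alone leaves task-0 blocked (short on R1 and R0); task-8 alone leaves task-0 blocked (short on R0); task-1 alone leaves task-0 blocked (short on R1 and R0).
The survivors complete as task-1, task-6, task-3, task-8. Verifying each step (starting from the post-abort pool):
  pool = (2, 4, 3)
  task-1 needs (1, 0, 2) <= (2, 4, 3) -> finishes; pool += (0, 0, 1) = (2, 4, 4)
  task-6 needs (0, 0, 0) <= (2, 4, 4) -> finishes; pool += (1, 0, 2) = (3, 4, 6)
  task-3 needs (1, 0, 4) <= (3, 4, 6) -> finishes; pool += (1, 0, 0) = (4, 4, 6)
  task-8 needs (2, 0, 6) <= (4, 4, 6) -> finishes; pool += (0, 2, 1) = (4, 6, 7)


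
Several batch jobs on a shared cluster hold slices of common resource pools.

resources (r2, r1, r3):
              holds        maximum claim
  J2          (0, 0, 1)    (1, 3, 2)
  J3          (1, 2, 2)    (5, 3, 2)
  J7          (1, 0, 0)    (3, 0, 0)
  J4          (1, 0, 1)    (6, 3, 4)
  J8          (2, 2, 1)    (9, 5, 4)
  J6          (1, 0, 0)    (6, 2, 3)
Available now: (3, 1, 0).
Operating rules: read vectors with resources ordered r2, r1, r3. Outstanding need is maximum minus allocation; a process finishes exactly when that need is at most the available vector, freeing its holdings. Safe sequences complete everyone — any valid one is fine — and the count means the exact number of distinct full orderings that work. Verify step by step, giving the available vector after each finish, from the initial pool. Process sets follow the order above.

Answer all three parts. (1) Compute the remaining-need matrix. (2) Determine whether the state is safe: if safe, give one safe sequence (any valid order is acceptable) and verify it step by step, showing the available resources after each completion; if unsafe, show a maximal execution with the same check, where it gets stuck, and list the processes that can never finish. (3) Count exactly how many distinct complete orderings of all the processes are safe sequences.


(1) Outstanding need per process (order r2, r1, r3):
  J2: (1, 3, 1)
  J3: (4, 1, 0)
  J7: (2, 0, 0)
  J4: (5, 3, 3)
  J8: (7, 3, 3)
  J6: (5, 2, 3)
(2) The state is SAFE; one workable sequence: J7, J3, J2, J4, J6, J8.
Key observation: at J3 the run first touches a limit — (4, 1, 0) against (4, 1, 0), exact on a resource it actually requests.
Walking it through:
  pool = (3, 1, 0)
  J7: need (2, 0, 0) fits (3, 1, 0); releases (1, 0, 0), pool now (4, 1, 0)
  J3: need (4, 1, 0) fits (4, 1, 0); releases (1, 2, 2), pool now (5, 3, 2)
  J2: need (1, 3, 1) fits (5, 3, 2); releases (0, 0, 1), pool now (5, 3, 3)
  J4: need (5, 3, 3) fits (5, 3, 3); releases (1, 0, 1), pool now (6, 3, 4)
  J6: need (5, 2, 3) fits (6, 3, 4); releases (1, 0, 0), pool now (7, 3, 4)
  J8: need (7, 3, 3) fits (7, 3, 4); releases (2, 2, 1), pool now (9, 5, 5)
(3) Precisely 2 of the possible complete orderings are safe sequences.


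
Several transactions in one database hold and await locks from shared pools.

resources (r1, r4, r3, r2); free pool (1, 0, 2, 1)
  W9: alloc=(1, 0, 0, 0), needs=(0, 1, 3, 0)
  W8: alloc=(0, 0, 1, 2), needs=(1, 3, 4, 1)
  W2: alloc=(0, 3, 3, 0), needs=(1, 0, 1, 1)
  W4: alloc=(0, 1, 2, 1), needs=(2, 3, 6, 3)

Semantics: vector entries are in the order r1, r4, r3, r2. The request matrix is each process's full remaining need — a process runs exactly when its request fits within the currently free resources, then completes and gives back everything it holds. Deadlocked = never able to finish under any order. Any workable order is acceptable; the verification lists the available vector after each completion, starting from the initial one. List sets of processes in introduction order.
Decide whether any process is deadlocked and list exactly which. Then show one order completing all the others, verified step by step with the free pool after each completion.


The deadlocked set is empty.
Key observation: no deadlock: W2 fits now, and the freed resources carry the rest through.
The rest can finish in the order W2, W8, W9, W4. Check, step by step:
  pool = (1, 0, 2, 1)
  W2 needs (1, 0, 1, 1) <= (1, 0, 2, 1) -> finishes; pool += (0, 3, 3, 0) = (1, 3, 5, 1)
  W8 needs (1, 3, 4, 1) <= (1, 3, 5, 1) -> finishes; pool += (0, 0, 1, 2) = (1, 3, 6, 3)
  W9 needs (0, 1, 3, 0) <= (1, 3, 6, 3) -> finishes; pool += (1, 0, 0, 0) = (2, 3, 6, 3)
  W4 needs (2, 3, 6, 3) <= (2, 3, 6, 3) -> finishes; pool += (0, 1, 2, 1) = (2, 4, 8, 4)


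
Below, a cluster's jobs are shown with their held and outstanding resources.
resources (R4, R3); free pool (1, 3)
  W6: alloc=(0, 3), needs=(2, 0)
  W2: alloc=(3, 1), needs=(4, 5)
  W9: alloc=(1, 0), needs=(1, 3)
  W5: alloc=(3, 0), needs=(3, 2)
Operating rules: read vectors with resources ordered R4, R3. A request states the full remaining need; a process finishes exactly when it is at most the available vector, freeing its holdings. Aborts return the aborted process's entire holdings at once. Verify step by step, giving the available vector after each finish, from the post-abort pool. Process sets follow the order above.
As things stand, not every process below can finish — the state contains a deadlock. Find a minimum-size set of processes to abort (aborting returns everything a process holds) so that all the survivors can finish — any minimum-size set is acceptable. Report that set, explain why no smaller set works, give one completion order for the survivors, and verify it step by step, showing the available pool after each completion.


The answer: abort W5.
Key observation: W2 was stuck for good until W5 gave back (3, 0); in the order shown it finishes at step 2.
No smaller set exists: with zero aborts the deadlock remains.
The survivors complete as W6, W2, W9. Walking it through (starting from the post-abort pool):
  pool = (4, 3)
  run W6 (needs (2, 0), free (4, 3)); after release of (0, 3) the pool is (4, 6)
  run W2 (needs (4, 5), free (4, 6)); after release of (3, 1) the pool is (7, 7)
  run W9 (needs (1, 3), free (7, 7)); after release of (1, 0) the pool is (8, 7)


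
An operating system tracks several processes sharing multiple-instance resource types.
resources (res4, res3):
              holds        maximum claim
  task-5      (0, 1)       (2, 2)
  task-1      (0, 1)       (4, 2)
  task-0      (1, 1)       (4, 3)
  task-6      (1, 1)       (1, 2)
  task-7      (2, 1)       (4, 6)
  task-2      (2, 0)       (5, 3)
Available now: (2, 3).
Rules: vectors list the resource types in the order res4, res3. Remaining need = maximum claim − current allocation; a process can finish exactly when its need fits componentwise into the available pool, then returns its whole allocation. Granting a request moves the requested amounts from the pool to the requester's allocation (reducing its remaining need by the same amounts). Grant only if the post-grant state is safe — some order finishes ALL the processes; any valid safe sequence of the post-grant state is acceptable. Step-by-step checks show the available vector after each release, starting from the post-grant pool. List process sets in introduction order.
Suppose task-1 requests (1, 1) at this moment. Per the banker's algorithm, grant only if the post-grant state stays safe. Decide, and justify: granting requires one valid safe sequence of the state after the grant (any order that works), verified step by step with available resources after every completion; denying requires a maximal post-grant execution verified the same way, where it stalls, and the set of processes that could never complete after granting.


DENY: after the grant no complete ordering would exist.
Key observation: after task-6, task-5 the pool peaks at (2, 4), and each blocked process is short somewhere: task-1 on res4; task-0 on res4; task-7 on res3; task-2 on res4.
After a pretend grant, a maximal execution: task-6, task-5 — then nothing else fits. Verifying each step:
  pool = (1, 2)
  task-6 needs (0, 1) <= (1, 2) -> finishes; pool += (1, 1) = (2, 3)
  task-5 needs (2, 1) <= (2, 3) -> finishes; pool += (0, 1) = (2, 4)
  task-1 cannot run: need (3, 0) vs free (2, 4) (insufficient res4)
  task-0 cannot run: need (3, 2) vs free (2, 4) (insufficient res4)
  task-7 cannot run: need (2, 5) vs free (2, 4) (insufficient res3)
  task-2 cannot run: need (3, 3) vs free (2, 4) (insufficient res4)
Processes that could never finish after the grant: task-1, task-0, task-7 and task-2.


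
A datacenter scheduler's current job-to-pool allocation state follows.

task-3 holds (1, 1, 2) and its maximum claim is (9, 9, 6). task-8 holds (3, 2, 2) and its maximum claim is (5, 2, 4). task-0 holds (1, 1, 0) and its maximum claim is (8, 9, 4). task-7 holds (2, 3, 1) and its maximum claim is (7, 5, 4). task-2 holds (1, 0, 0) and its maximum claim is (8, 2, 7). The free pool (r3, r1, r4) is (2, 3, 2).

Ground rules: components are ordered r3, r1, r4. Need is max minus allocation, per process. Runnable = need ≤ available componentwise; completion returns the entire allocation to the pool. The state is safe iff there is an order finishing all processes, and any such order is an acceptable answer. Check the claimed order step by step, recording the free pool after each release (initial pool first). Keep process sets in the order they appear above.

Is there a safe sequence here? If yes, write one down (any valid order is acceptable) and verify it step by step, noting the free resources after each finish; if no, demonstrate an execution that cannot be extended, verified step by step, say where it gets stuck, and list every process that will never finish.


SAFE. One safe sequence: task-8, task-7, task-0, task-3, task-2.
Key observation: task-8 is the earliest step where a requested resource binds exactly: need (2, 0, 2), pool (2, 3, 2) at its turn.
Verifying each step:
  pool = (2, 3, 2)
  run task-8 (needs (2, 0, 2), free (2, 3, 2)); after release of (3, 2, 2) the pool is (5, 5, 4)
  run task-7 (needs (5, 2, 3), free (5, 5, 4)); after release of (2, 3, 1) the pool is (7, 8, 5)
  run task-0 (needs (7, 8, 4), free (7, 8, 5)); after release of (1, 1, 0) the pool is (8, 9, 5)
  run task-3 (needs (8, 8, 4), free (8, 9, 5)); after release of (1, 1, 2) the pool is (9, 10, 7)
  run task-2 (needs (7, 2, 7), free (9, 10, 7)); after release of (1, 0, 0) the pool is (10, 10, 7)


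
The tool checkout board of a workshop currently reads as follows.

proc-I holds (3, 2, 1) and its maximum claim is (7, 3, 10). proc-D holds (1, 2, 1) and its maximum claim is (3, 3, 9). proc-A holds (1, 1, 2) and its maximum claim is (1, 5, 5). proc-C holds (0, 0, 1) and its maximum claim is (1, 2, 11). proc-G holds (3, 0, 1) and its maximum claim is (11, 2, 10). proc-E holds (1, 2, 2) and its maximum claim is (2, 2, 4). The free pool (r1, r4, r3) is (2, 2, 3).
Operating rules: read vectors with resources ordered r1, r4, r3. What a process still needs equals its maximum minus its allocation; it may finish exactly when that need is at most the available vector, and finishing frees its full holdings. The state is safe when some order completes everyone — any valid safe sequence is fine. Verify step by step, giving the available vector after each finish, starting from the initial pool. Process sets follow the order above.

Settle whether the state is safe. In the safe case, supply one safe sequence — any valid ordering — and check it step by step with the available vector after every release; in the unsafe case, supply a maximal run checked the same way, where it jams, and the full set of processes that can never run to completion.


UNSAFE — no complete ordering exists.
Key observation: no order helps: past proc-E, proc-A, the free pool tops out at (4, 5, 7), below what each blocked process needs in r3.
The run proc-E, proc-A cannot be extended any further. Walking it through:
  pool = (2, 2, 3)
  proc-E: need (1, 0, 2) fits (2, 2, 3); releases (1, 2, 2), pool now (3, 4, 5)
  proc-A: need (0, 4, 3) fits (3, 4, 5); releases (1, 1, 2), pool now (4, 5, 7)
  proc-I still needs (4, 1, 9) but only (4, 5, 7) is free — short on r3
  proc-D still needs (2, 1, 8) but only (4, 5, 7) is free — short on r3
  proc-C still needs (1, 2, 10) but only (4, 5, 7) is free — short on r3
  proc-G still needs (8, 2, 9) but only (4, 5, 7) is free — short on r1 and r3
Never able to finish: proc-I, proc-D, proc-C and proc-G.


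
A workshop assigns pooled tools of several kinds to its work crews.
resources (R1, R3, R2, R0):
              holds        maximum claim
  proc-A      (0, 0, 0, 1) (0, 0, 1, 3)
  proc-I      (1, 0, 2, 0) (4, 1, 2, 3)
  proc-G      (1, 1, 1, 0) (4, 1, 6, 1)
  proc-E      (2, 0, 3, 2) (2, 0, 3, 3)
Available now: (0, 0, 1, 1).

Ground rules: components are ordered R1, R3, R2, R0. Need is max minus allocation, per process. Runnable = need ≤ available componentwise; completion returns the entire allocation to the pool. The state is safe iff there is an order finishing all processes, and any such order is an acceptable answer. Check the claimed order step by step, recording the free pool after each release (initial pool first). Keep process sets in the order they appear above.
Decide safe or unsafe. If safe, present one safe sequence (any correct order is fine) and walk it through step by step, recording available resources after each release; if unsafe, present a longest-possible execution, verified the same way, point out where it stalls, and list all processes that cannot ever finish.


UNSAFE.
Key observation: once proc-E, proc-A finish, the pool peaks at (2, 0, 4, 4) — and every remaining process still needs more R1 than that.
A maximal execution: proc-E, proc-A — then nothing else fits. Step-by-step check:
  pool = (0, 0, 1, 1)
  proc-E needs (0, 0, 0, 1) <= (0, 0, 1, 1) -> finishes; pool += (2, 0, 3, 2) = (2, 0, 4, 3)
  proc-A needs (0, 0, 1, 2) <= (2, 0, 4, 3) -> finishes; pool += (0, 0, 0, 1) = (2, 0, 4, 4)
  proc-I cannot run: need (3, 1, 0, 3) vs free (2, 0, 4, 4) (insufficient R1 and R3)
  proc-G cannot run: need (3, 0, 5, 1) vs free (2, 0, 4, 4) (insufficient R1 and R2)
Never able to finish: proc-I and proc-G.
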